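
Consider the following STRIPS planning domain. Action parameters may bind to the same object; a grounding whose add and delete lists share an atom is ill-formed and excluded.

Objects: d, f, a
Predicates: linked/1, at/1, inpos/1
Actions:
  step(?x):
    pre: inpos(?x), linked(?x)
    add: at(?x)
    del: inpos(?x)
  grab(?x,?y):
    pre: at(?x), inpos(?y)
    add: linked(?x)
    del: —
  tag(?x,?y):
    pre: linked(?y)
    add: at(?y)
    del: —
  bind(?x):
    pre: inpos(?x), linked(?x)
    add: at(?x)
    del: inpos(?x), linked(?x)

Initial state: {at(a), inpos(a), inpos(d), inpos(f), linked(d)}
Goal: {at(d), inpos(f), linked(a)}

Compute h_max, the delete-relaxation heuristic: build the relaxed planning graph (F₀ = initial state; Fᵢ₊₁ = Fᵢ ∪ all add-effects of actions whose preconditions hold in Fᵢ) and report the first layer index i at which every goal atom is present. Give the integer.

F0 = init (5 atoms)
F1 = F0 ∪ {at(d), linked(a)}  (7 atoms)
goal ⊆ F1  ⇒  h_max = 1

1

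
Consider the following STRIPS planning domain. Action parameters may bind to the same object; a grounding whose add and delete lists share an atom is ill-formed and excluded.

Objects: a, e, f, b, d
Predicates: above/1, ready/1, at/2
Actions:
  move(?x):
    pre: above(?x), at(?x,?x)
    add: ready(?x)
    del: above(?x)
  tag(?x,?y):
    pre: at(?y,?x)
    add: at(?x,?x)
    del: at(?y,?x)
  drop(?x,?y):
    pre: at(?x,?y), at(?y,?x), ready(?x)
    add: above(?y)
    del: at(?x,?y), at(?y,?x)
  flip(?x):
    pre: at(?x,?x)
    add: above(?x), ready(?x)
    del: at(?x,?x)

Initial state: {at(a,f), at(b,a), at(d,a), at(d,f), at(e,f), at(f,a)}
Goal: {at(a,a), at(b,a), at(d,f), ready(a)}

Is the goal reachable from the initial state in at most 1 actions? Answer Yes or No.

No

1. tag(a,f)  →  {at(a,a), at(a,f), at(b,a), at(d,a), at(d,f), at(e,f)}
2. flip(a)  →  {above(a), at(a,f), at(b,a), at(d,a), at(d,f), at(e,f), ready(a)}
3. tag(a,d)  →  {above(a), at(a,a), at(a,f), at(b,a), at(d,f), at(e,f), ready(a)}
optimal plan length = 3; 3 > 1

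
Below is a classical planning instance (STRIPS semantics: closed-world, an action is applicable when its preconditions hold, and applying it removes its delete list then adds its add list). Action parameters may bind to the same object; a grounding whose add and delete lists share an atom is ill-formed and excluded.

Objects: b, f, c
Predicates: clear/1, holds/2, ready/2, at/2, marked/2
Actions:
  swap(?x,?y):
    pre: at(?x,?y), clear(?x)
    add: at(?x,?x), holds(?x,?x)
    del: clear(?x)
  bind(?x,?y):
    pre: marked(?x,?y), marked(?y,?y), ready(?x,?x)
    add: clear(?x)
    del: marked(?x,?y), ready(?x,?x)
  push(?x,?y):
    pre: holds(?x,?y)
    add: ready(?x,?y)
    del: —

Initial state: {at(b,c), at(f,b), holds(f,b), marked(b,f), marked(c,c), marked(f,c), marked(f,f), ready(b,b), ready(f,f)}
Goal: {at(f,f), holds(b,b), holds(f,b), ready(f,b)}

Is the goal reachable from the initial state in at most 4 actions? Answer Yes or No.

No

1. bind(b,f)  →  {at(b,c), at(f,b), clear(b), holds(f,b), marked(c,c), marked(f,c), marked(f,f), ready(f,f)}
2. swap(b,c)  →  {at(b,b), at(b,c), at(f,b), holds(b,b), holds(f,b), marked(c,c), marked(f,c), marked(f,f), ready(f,f)}
3. bind(f,f)  →  {at(b,b), at(b,c), at(f,b), clear(f), holds(b,b), holds(f,b), marked(c,c), marked(f,c)}
4. swap(f,b)  →  {at(b,b), at(b,c), at(f,b), at(f,f), holds(b,b), holds(f,b), holds(f,f), marked(c,c), marked(f,c)}
5. push(f,b)  →  {at(b,b), at(b,c), at(f,b), at(f,f), holds(b,b), holds(f,b), holds(f,f), marked(c,c), marked(f,c), ready(f,b)}
optimal plan length = 5; 5 > 4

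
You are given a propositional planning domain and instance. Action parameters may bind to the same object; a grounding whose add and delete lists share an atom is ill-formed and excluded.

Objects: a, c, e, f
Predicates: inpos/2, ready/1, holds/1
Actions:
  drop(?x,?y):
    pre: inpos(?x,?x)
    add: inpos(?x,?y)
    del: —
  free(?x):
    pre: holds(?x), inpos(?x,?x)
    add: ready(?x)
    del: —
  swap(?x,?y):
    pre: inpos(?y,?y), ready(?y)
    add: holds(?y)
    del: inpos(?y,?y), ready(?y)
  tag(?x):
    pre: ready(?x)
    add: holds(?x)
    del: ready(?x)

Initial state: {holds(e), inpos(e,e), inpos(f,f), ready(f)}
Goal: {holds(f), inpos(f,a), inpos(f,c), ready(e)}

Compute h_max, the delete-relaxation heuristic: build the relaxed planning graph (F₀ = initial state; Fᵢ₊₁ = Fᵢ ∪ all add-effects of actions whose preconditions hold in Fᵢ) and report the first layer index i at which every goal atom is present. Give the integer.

1

F0 = init (4 atoms)
F1 = F0 ∪ {holds(f), inpos(e,a), inpos(e,c), inpos(e,f), inpos(f,a), inpos(f,c), inpos(f,e), ready(e)}  (12 atoms)
goal ⊆ F1  ⇒  h_max = 1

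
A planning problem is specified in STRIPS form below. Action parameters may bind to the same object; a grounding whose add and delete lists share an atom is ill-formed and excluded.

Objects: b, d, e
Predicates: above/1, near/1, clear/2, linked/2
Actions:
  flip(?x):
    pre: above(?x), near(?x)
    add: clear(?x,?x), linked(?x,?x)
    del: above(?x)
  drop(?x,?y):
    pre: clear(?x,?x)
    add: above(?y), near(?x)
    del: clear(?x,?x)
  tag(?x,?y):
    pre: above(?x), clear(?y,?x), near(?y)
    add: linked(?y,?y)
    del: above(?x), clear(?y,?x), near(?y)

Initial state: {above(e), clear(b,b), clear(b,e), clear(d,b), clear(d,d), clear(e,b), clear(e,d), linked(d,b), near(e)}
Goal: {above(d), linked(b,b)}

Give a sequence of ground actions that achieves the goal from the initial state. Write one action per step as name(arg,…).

drop(b,d); tag(e,b)

1. drop(b,d)  →  {above(d), above(e), clear(b,e), clear(d,b), clear(d,d), clear(e,b), clear(e,d), linked(d,b), near(b), near(e)}
2. tag(e,b)  →  {above(d), clear(d,b), clear(d,d), clear(e,b), clear(e,d), linked(b,b), linked(d,b), near(e)}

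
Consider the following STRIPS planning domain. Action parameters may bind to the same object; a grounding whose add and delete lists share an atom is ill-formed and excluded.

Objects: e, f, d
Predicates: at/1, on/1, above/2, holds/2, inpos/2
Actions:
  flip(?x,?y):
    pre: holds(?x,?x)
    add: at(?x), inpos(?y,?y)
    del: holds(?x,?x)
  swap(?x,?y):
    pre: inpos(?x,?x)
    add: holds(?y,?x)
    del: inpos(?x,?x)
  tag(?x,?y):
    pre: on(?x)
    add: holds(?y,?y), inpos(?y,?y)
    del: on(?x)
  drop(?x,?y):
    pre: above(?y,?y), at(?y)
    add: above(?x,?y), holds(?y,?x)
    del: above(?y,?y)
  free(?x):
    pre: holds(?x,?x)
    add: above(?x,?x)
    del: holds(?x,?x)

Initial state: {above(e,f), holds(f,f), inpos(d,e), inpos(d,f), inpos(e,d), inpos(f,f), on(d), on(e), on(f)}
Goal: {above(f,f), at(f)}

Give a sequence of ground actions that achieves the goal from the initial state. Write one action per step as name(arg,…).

1. flip(f,e)  →  {above(e,f), at(f), inpos(d,e), inpos(d,f), inpos(e,d), inpos(e,e), inpos(f,f), on(d), on(e), on(f)}
2. swap(f,f)  →  {above(e,f), at(f), holds(f,f), inpos(d,e), inpos(d,f), inpos(e,d), inpos(e,e), on(d), on(e), on(f)}
3. free(f)  →  {above(e,f), above(f,f), at(f), inpos(d,e), inpos(d,f), inpos(e,d), inpos(e,e), on(d), on(e), on(f)}

flip(f,e); swap(f,f); free(f)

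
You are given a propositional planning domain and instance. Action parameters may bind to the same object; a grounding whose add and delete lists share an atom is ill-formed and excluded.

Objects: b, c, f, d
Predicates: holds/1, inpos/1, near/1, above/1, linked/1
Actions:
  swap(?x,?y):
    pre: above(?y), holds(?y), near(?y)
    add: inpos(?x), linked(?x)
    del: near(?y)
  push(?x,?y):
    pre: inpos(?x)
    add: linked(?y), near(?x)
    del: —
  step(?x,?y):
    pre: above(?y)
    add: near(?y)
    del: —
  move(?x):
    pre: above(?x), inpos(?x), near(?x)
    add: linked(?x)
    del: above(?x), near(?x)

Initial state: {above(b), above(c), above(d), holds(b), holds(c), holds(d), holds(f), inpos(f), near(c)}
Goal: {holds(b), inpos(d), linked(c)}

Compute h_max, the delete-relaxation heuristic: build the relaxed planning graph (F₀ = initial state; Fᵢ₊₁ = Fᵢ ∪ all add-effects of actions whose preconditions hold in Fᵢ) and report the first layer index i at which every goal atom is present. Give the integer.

F0 = init (9 atoms)
F1 = F0 ∪ {inpos(b), inpos(c), inpos(d), linked(b), linked(c), linked(d), linked(f), near(b), near(d), near(f)}  (19 atoms)
goal ⊆ F1  ⇒  h_max = 1

1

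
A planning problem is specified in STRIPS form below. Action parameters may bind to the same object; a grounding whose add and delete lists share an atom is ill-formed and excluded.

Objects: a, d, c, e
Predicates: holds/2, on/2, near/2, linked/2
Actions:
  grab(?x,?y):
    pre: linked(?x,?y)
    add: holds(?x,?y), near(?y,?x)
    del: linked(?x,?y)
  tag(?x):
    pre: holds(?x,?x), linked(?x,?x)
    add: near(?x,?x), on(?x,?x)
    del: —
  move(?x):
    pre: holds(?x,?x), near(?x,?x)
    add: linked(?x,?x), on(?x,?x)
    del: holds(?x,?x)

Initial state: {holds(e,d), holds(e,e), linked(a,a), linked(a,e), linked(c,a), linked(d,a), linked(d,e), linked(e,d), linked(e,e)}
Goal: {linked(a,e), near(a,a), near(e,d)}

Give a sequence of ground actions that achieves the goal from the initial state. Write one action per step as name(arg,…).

1. grab(a,a)  →  {holds(a,a), holds(e,d), holds(e,e), linked(a,e), linked(c,a), linked(d,a), linked(d,e), linked(e,d), linked(e,e), near(a,a)}
2. grab(d,e)  →  {holds(a,a), holds(d,e), holds(e,d), holds(e,e), linked(a,e), linked(c,a), linked(d,a), linked(e,d), linked(e,e), near(a,a), near(e,d)}

grab(a,a); grab(d,e)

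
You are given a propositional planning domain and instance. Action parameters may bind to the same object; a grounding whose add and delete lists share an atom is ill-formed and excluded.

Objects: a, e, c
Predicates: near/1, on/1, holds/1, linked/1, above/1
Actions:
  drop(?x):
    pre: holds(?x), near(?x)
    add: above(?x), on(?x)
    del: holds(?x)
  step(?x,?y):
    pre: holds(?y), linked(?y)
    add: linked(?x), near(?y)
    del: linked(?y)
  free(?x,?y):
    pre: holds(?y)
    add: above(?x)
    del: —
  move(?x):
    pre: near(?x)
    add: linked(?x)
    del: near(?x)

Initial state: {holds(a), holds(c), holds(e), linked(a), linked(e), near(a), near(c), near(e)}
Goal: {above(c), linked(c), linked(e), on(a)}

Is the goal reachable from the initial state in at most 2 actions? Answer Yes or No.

No

1. drop(a)  →  {above(a), holds(c), holds(e), linked(a), linked(e), near(a), near(c), near(e), on(a)}
2. drop(c)  →  {above(a), above(c), holds(e), linked(a), linked(e), near(a), near(c), near(e), on(a), on(c)}
3. move(c)  →  {above(a), above(c), holds(e), linked(a), linked(c), linked(e), near(a), near(e), on(a), on(c)}
optimal plan length = 3; 3 > 2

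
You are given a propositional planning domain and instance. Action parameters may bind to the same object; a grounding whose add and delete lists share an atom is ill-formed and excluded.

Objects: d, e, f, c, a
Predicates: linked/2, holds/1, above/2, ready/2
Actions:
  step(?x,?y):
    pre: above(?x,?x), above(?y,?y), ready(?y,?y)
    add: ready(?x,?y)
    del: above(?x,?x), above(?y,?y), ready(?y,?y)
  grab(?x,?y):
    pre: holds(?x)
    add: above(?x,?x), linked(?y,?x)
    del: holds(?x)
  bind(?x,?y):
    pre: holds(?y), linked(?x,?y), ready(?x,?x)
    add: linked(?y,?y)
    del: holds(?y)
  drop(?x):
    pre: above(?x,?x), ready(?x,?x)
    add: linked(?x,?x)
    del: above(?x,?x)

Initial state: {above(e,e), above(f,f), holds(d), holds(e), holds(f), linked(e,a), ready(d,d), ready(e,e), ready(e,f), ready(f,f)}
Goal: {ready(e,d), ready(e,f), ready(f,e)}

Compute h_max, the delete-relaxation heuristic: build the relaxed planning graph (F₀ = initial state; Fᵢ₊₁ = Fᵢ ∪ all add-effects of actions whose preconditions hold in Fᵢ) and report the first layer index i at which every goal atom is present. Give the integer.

F0 = init (10 atoms)
F1 = F0 ∪ {above(d,d), linked(a,d), linked(a,e), linked(a,f), linked(c,d), linked(c,e), linked(c,f), linked(d,d), linked(d,e), linked(d,f), linked(e,d), linked(e,e), linked(e,f), linked(f,d), linked(f,e), linked(f,f), ready(f,e)}  (27 atoms)
F2 = F1 ∪ {ready(d,e), ready(d,f), ready(e,d), ready(f,d)}  (31 atoms)
goal ⊆ F2  ⇒  h_max = 2

2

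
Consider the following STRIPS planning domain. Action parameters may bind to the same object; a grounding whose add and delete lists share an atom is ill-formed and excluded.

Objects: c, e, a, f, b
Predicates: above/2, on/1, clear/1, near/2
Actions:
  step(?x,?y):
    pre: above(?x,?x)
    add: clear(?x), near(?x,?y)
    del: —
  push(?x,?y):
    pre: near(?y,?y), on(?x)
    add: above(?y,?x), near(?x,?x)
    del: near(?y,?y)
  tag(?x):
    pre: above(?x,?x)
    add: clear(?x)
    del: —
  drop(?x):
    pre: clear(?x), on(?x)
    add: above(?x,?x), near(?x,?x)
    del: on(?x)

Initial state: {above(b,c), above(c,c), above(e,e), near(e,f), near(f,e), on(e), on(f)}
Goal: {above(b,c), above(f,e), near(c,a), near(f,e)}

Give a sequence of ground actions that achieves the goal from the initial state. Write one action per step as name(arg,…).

1. step(c,c)  →  {above(b,c), above(c,c), above(e,e), clear(c), near(c,c), near(e,f), near(f,e), on(e), on(f)}
2. step(c,a)  →  {above(b,c), above(c,c), above(e,e), clear(c), near(c,a), near(c,c), near(e,f), near(f,e), on(e), on(f)}
3. push(f,c)  →  {above(b,c), above(c,c), above(c,f), above(e,e), clear(c), near(c,a), near(e,f), near(f,e), near(f,f), on(e), on(f)}
4. push(e,f)  →  {above(b,c), above(c,c), above(c,f), above(e,e), above(f,e), clear(c), near(c,a), near(e,e), near(e,f), near(f,e), on(e), on(f)}

step(c,c); step(c,a); push(f,c); push(e,f)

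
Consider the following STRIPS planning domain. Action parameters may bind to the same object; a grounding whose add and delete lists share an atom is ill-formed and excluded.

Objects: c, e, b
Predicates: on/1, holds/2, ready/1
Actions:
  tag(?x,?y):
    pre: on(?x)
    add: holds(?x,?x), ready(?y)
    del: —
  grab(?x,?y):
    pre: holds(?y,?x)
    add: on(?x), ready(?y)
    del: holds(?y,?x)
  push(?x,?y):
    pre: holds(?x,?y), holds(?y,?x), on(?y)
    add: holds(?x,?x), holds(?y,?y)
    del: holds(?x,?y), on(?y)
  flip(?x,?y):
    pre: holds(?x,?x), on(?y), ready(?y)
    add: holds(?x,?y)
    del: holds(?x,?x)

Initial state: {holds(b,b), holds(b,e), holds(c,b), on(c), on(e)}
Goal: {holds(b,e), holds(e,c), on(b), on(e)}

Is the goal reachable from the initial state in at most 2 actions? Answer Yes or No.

1. tag(e,c)  →  {holds(b,b), holds(b,e), holds(c,b), holds(e,e), on(c), on(e), ready(c)}
2. grab(b,c)  →  {holds(b,b), holds(b,e), holds(e,e), on(b), on(c), on(e), ready(c)}
3. flip(e,c)  →  {holds(b,b), holds(b,e), holds(e,c), on(b), on(c), on(e), ready(c)}
optimal plan length = 3; 3 > 2

No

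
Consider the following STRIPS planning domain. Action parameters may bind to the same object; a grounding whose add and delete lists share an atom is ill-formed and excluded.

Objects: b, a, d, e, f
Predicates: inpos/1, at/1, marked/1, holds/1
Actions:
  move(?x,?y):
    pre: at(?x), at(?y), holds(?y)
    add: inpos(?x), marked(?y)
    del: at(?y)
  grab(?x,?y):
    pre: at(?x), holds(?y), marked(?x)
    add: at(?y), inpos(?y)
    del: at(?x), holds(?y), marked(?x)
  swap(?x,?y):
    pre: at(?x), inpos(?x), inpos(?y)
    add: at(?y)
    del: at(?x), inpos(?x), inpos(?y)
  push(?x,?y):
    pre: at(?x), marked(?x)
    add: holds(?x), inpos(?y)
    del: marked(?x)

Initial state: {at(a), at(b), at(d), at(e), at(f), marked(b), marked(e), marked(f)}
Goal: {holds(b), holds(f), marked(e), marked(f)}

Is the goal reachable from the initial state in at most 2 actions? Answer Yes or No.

No

1. push(b,b)  →  {at(a), at(b), at(d), at(e), at(f), holds(b), inpos(b), marked(e), marked(f)}
2. push(f,b)  →  {at(a), at(b), at(d), at(e), at(f), holds(b), holds(f), inpos(b), marked(e)}
3. move(b,f)  →  {at(a), at(b), at(d), at(e), holds(b), holds(f), inpos(b), marked(e), marked(f)}
optimal plan length = 3; 3 > 2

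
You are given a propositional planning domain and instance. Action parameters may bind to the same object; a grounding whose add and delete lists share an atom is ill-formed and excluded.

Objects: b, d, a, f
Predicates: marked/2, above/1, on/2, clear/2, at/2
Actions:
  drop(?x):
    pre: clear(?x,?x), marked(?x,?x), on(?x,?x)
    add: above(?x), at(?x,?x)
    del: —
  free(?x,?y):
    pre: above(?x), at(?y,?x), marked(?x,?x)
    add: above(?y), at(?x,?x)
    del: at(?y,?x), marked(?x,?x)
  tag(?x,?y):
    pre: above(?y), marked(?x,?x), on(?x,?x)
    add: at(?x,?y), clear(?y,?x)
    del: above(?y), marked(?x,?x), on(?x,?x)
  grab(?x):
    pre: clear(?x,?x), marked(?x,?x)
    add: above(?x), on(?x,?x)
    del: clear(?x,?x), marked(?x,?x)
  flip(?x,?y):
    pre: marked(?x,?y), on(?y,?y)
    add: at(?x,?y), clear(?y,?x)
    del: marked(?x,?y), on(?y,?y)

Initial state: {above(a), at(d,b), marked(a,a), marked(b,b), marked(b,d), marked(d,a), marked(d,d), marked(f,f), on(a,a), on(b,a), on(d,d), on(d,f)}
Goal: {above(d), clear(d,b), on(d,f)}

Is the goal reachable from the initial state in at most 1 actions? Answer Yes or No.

1. flip(b,d)  →  {above(a), at(b,d), at(d,b), clear(d,b), marked(a,a), marked(b,b), marked(d,a), marked(d,d), marked(f,f), on(a,a), on(b,a), on(d,f)}
2. flip(d,a)  →  {above(a), at(b,d), at(d,a), at(d,b), clear(a,d), clear(d,b), marked(a,a), marked(b,b), marked(d,d), marked(f,f), on(b,a), on(d,f)}
3. free(a,d)  →  {above(a), above(d), at(a,a), at(b,d), at(d,b), clear(a,d), clear(d,b), marked(b,b), marked(d,d), marked(f,f), on(b,a), on(d,f)}
optimal plan length = 3; 3 > 1

No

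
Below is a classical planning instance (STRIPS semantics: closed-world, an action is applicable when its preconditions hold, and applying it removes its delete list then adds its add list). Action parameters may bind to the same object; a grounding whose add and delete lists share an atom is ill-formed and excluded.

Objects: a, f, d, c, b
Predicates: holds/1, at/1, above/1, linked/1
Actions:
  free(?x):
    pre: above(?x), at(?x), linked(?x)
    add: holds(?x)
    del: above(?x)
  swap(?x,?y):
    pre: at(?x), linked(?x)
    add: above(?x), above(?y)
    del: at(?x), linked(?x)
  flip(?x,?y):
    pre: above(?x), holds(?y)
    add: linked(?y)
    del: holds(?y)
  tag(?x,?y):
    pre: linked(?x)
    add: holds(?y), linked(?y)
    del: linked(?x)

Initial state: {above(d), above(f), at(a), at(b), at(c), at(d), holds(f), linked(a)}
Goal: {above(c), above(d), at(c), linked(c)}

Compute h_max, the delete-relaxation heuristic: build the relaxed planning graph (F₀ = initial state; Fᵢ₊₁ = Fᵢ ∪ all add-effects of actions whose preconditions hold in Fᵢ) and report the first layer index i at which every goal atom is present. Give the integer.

F0 = init (8 atoms)
F1 = F0 ∪ {above(a), above(b), above(c), holds(b), holds(c), holds(d), linked(b), linked(c), linked(d), linked(f)}  (18 atoms)
goal ⊆ F1  ⇒  h_max = 1

1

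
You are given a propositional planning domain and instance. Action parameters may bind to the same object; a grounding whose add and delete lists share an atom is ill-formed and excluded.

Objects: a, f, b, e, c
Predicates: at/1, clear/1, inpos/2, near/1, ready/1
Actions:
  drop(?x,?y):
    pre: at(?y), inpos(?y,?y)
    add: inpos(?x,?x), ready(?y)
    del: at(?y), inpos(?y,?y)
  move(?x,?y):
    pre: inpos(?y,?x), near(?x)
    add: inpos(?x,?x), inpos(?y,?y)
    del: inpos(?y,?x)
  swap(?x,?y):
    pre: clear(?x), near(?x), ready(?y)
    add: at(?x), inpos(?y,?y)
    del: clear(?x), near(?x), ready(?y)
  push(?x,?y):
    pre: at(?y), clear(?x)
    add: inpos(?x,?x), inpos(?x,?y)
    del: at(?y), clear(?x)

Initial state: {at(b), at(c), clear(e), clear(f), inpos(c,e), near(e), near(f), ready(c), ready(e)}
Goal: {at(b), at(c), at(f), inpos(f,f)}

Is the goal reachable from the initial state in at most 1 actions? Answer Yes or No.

1. swap(f,e)  →  {at(b), at(c), at(f), clear(e), inpos(c,e), inpos(e,e), near(e), ready(c)}
2. swap(e,c)  →  {at(b), at(c), at(e), at(f), inpos(c,c), inpos(c,e), inpos(e,e)}
3. drop(f,e)  →  {at(b), at(c), at(f), inpos(c,c), inpos(c,e), inpos(f,f), ready(e)}
optimal plan length = 3; 3 > 1

No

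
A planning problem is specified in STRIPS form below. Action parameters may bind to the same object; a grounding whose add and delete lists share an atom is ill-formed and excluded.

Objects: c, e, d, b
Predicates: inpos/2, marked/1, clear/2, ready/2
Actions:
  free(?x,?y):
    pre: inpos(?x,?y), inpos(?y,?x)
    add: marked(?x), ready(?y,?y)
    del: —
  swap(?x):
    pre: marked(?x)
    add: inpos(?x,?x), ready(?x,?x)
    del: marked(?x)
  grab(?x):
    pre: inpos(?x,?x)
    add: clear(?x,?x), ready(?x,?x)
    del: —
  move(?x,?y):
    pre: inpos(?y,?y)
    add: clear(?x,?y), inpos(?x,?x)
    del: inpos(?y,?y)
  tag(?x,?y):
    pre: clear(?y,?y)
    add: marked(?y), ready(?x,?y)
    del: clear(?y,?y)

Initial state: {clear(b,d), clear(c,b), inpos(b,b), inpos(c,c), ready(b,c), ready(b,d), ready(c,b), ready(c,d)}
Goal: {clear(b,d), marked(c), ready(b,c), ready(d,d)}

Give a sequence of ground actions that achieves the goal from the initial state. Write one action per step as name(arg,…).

free(c,c); move(d,c); free(d,d)

1. free(c,c)  →  {clear(b,d), clear(c,b), inpos(b,b), inpos(c,c), marked(c), ready(b,c), ready(b,d), ready(c,b), ready(c,c), ready(c,d)}
2. move(d,c)  →  {clear(b,d), clear(c,b), clear(d,c), inpos(b,b), inpos(d,d), marked(c), ready(b,c), ready(b,d), ready(c,b), ready(c,c), ready(c,d)}
3. free(d,d)  →  {clear(b,d), clear(c,b), clear(d,c), inpos(b,b), inpos(d,d), marked(c), marked(d), ready(b,c), ready(b,d), ready(c,b), ready(c,c), ready(c,d), ready(d,d)}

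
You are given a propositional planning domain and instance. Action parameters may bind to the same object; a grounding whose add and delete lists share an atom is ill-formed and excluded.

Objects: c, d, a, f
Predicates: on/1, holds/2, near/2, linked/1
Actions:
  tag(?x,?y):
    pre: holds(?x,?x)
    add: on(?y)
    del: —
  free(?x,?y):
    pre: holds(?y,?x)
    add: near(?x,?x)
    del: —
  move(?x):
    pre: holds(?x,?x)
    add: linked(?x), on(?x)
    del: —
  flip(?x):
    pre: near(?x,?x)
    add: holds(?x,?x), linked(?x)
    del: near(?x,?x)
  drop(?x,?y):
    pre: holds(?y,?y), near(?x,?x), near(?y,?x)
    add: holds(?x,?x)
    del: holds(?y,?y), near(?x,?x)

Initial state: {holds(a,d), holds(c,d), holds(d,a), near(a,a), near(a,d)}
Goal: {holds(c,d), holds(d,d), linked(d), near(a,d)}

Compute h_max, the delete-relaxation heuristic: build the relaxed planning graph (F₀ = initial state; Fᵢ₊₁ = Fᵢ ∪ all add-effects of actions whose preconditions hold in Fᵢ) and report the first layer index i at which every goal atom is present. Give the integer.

2

F0 = init (5 atoms)
F1 = F0 ∪ {holds(a,a), linked(a), near(d,d)}  (8 atoms)
F2 = F1 ∪ {holds(d,d), linked(d), on(a), on(c), on(d), on(f)}  (14 atoms)
goal ⊆ F2  ⇒  h_max = 2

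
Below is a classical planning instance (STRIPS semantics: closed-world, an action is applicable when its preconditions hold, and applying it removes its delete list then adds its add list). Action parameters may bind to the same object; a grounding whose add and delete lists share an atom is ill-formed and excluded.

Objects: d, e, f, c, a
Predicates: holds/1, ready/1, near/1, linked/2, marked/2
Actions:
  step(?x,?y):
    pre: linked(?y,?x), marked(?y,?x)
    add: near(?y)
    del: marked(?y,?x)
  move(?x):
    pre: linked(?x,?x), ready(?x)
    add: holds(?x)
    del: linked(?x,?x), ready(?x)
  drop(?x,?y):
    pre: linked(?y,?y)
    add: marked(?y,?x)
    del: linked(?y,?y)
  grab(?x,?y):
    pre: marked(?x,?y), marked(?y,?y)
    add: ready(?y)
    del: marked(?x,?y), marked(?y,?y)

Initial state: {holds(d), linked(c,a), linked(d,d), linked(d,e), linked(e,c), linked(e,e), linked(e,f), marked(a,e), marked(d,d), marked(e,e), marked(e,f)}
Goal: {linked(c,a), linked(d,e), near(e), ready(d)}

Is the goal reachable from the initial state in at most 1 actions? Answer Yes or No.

1. step(e,e)  →  {holds(d), linked(c,a), linked(d,d), linked(d,e), linked(e,c), linked(e,e), linked(e,f), marked(a,e), marked(d,d), marked(e,f), near(e)}
2. grab(d,d)  →  {holds(d), linked(c,a), linked(d,d), linked(d,e), linked(e,c), linked(e,e), linked(e,f), marked(a,e), marked(e,f), near(e), ready(d)}
optimal plan length = 2; 2 > 1

No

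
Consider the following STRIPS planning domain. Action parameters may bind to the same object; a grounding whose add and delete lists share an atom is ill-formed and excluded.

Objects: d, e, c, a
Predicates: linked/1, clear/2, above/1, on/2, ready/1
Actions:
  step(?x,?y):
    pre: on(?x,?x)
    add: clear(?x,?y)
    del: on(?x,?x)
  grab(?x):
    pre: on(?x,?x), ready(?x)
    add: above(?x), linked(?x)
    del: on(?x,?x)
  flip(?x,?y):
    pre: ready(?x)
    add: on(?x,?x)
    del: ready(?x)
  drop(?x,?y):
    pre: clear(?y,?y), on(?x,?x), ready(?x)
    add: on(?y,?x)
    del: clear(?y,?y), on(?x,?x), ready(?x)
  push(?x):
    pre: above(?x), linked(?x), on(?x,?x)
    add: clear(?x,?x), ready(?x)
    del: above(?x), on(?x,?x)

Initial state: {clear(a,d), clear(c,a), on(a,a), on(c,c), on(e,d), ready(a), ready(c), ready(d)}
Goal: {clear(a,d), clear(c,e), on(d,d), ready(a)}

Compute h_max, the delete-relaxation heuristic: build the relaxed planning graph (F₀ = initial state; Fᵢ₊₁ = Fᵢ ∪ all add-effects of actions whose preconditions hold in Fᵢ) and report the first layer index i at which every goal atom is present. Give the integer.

1

F0 = init (8 atoms)
F1 = F0 ∪ {above(a), above(c), clear(a,a), clear(a,c), clear(a,e), clear(c,c), clear(c,d), clear(c,e), linked(a), linked(c), on(d,d)}  (19 atoms)
goal ⊆ F1  ⇒  h_max = 1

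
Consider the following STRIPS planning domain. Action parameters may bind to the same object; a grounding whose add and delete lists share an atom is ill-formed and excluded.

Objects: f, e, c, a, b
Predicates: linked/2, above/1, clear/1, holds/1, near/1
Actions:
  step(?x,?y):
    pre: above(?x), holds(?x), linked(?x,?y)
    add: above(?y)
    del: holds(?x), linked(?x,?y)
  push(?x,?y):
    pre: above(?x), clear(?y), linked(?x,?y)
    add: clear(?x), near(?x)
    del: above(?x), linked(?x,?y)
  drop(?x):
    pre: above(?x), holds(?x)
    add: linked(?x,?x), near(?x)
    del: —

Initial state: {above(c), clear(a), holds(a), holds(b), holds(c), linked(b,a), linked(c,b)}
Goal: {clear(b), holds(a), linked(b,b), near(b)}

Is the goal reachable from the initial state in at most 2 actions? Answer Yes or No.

No

1. step(c,b)  →  {above(b), above(c), clear(a), holds(a), holds(b), linked(b,a)}
2. drop(b)  →  {above(b), above(c), clear(a), holds(a), holds(b), linked(b,a), linked(b,b), near(b)}
3. push(b,a)  →  {above(c), clear(a), clear(b), holds(a), holds(b), linked(b,b), near(b)}
optimal plan length = 3; 3 > 2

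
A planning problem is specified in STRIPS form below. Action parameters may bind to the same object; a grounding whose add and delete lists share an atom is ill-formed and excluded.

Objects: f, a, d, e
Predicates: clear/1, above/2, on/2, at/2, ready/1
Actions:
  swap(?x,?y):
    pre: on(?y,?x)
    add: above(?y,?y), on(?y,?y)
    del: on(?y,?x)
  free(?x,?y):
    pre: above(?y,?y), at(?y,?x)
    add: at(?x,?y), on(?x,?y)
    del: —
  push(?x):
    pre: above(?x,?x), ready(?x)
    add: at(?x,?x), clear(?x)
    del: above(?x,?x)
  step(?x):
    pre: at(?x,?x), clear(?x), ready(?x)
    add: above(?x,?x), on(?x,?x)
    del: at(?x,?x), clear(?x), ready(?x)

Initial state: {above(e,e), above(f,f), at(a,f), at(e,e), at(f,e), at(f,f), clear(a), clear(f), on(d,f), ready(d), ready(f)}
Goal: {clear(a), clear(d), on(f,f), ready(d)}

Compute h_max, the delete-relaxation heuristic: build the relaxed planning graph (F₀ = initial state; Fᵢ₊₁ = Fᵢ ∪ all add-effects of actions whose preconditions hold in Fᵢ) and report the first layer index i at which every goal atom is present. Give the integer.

F0 = init (11 atoms)
F1 = F0 ∪ {above(d,d), at(e,f), on(d,d), on(e,e), on(e,f), on(f,f)}  (17 atoms)
F2 = F1 ∪ {at(d,d), clear(d), on(f,e)}  (20 atoms)
goal ⊆ F2  ⇒  h_max = 2

2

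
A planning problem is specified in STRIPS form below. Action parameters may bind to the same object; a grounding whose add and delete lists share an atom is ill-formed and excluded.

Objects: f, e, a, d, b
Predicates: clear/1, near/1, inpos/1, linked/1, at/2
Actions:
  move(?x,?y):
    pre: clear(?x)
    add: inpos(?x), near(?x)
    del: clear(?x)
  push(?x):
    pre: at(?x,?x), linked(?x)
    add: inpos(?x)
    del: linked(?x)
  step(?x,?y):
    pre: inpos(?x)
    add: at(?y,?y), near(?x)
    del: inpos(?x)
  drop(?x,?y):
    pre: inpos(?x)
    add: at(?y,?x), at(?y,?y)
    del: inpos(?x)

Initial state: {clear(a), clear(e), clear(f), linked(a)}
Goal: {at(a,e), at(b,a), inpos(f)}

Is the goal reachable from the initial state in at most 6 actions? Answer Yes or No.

1. move(f,f)  →  {clear(a), clear(e), inpos(f), linked(a), near(f)}
2. move(e,f)  →  {clear(a), inpos(e), inpos(f), linked(a), near(e), near(f)}
3. move(a,f)  →  {inpos(a), inpos(e), inpos(f), linked(a), near(a), near(e), near(f)}
4. drop(e,a)  →  {at(a,a), at(a,e), inpos(a), inpos(f), linked(a), near(a), near(e), near(f)}
5. drop(a,b)  →  {at(a,a), at(a,e), at(b,a), at(b,b), inpos(f), linked(a), near(a), near(e), near(f)}
optimal plan length = 5; 5 ≤ 6

Yes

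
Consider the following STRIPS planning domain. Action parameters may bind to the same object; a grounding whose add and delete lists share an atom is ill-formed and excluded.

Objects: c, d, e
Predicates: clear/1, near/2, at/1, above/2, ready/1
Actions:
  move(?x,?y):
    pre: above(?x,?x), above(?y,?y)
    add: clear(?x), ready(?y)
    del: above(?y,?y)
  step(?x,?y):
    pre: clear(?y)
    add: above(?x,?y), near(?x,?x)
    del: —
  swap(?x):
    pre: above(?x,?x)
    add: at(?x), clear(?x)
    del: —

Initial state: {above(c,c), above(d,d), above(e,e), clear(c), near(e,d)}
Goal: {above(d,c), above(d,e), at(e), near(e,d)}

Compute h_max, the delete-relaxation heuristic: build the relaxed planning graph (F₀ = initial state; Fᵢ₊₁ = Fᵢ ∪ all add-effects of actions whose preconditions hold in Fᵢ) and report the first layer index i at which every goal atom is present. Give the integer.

F0 = init (5 atoms)
F1 = F0 ∪ {above(d,c), above(e,c), at(c), at(d), at(e), clear(d), clear(e), near(c,c), near(d,d), near(e,e), ready(c), ready(d), ready(e)}  (18 atoms)
F2 = F1 ∪ {above(c,d), above(c,e), above(d,e), above(e,d)}  (22 atoms)
goal ⊆ F2  ⇒  h_max = 2

2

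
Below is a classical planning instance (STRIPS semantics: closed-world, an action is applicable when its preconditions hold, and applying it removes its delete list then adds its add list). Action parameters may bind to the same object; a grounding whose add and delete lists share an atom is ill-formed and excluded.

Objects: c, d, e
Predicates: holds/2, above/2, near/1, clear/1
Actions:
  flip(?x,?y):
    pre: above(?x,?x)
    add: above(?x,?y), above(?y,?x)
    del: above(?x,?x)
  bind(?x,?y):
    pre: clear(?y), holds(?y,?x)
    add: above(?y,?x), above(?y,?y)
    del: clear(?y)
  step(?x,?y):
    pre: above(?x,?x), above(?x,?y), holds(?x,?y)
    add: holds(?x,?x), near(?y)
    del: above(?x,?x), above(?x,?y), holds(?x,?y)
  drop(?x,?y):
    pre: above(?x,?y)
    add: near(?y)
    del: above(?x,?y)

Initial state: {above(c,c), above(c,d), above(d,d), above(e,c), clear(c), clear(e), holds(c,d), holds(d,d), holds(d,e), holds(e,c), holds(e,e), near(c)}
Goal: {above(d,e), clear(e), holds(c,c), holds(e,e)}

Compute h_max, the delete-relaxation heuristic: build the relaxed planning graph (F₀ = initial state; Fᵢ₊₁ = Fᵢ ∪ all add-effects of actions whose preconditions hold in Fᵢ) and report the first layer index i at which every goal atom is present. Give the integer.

1

F0 = init (12 atoms)
F1 = F0 ∪ {above(c,e), above(d,c), above(d,e), above(e,d), above(e,e), holds(c,c), near(d)}  (19 atoms)
goal ⊆ F1  ⇒  h_max = 1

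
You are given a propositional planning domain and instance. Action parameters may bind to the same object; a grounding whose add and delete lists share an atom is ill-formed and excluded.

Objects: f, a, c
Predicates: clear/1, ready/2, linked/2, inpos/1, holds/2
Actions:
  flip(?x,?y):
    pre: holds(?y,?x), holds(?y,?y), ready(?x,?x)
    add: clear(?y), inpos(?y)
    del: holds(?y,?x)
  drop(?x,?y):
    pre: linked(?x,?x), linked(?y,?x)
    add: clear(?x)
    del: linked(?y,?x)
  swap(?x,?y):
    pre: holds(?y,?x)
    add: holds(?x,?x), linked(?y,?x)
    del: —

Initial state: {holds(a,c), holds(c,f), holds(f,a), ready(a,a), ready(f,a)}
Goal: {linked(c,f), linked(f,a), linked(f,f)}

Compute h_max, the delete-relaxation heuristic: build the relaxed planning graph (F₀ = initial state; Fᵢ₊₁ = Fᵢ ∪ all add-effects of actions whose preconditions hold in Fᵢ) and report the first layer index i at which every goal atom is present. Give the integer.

2

F0 = init (5 atoms)
F1 = F0 ∪ {holds(a,a), holds(c,c), holds(f,f), linked(a,c), linked(c,f), linked(f,a)}  (11 atoms)
F2 = F1 ∪ {clear(a), clear(f), inpos(a), inpos(f), linked(a,a), linked(c,c), linked(f,f)}  (18 atoms)
goal ⊆ F2  ⇒  h_max = 2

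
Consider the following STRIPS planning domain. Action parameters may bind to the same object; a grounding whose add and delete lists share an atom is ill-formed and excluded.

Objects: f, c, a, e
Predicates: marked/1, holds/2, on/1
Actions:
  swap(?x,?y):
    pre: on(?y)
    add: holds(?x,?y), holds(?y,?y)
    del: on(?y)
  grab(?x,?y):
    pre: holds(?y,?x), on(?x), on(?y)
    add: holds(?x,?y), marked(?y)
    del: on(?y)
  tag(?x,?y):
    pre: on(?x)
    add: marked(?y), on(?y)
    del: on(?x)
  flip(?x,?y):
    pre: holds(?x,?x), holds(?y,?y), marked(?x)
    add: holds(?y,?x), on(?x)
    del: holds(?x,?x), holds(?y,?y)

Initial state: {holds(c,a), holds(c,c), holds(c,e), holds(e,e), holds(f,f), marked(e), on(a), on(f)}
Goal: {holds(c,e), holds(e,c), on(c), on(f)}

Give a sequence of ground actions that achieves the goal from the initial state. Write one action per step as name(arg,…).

1. tag(a,c)  →  {holds(c,a), holds(c,c), holds(c,e), holds(e,e), holds(f,f), marked(c), marked(e), on(c), on(f)}
2. flip(c,e)  →  {holds(c,a), holds(c,e), holds(e,c), holds(f,f), marked(c), marked(e), on(c), on(f)}

tag(a,c); flip(c,e)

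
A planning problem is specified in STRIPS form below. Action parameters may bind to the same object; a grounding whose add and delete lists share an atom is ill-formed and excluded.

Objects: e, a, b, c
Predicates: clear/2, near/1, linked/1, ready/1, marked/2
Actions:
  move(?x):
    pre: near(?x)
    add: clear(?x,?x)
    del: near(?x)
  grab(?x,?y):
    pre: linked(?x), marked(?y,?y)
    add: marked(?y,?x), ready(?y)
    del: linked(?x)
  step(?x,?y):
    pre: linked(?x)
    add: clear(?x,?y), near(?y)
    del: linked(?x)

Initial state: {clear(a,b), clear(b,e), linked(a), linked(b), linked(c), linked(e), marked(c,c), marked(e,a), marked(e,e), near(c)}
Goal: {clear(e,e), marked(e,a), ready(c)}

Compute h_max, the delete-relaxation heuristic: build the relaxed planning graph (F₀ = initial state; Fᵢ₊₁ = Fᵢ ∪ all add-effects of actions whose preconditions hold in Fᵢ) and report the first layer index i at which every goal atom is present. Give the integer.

1

F0 = init (10 atoms)
F1 = F0 ∪ {clear(a,a), clear(a,c), clear(a,e), clear(b,a), clear(b,b), clear(b,c), clear(c,a), clear(c,b), clear(c,c), clear(c,e), clear(e,a), clear(e,b), clear(e,c), clear(e,e), marked(c,a), marked(c,b), marked(c,e), marked(e,b), marked(e,c), near(a), near(b), near(e), ready(c), ready(e)}  (34 atoms)
goal ⊆ F1  ⇒  h_max = 1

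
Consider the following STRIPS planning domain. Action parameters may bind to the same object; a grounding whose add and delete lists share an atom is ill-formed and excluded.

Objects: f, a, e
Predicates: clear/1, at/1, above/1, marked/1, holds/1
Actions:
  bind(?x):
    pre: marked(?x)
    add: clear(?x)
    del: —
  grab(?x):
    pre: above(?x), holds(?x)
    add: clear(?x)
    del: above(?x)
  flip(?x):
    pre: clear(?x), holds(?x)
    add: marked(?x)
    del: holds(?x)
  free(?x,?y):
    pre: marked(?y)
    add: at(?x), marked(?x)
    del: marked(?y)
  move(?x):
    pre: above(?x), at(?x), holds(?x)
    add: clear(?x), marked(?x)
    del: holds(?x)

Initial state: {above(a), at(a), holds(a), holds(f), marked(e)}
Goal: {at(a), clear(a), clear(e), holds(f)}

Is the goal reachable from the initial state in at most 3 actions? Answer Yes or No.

Yes

1. bind(e)  →  {above(a), at(a), clear(e), holds(a), holds(f), marked(e)}
2. grab(a)  →  {at(a), clear(a), clear(e), holds(a), holds(f), marked(e)}
optimal plan length = 2; 2 ≤ 3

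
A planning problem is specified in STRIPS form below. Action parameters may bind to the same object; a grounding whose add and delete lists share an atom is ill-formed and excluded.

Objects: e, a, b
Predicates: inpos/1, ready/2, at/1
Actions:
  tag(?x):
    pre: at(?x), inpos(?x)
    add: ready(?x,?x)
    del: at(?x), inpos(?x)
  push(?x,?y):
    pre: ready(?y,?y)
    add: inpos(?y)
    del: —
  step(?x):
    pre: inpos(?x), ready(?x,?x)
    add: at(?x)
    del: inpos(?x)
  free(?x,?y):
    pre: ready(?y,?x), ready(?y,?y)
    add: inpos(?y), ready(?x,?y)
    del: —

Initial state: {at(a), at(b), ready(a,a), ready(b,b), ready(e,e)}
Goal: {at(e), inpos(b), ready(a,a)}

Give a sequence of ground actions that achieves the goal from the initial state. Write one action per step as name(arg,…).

push(e,e); push(e,b); step(e)

1. push(e,e)  →  {at(a), at(b), inpos(e), ready(a,a), ready(b,b), ready(e,e)}
2. push(e,b)  →  {at(a), at(b), inpos(b), inpos(e), ready(a,a), ready(b,b), ready(e,e)}
3. step(e)  →  {at(a), at(b), at(e), inpos(b), ready(a,a), ready(b,b), ready(e,e)}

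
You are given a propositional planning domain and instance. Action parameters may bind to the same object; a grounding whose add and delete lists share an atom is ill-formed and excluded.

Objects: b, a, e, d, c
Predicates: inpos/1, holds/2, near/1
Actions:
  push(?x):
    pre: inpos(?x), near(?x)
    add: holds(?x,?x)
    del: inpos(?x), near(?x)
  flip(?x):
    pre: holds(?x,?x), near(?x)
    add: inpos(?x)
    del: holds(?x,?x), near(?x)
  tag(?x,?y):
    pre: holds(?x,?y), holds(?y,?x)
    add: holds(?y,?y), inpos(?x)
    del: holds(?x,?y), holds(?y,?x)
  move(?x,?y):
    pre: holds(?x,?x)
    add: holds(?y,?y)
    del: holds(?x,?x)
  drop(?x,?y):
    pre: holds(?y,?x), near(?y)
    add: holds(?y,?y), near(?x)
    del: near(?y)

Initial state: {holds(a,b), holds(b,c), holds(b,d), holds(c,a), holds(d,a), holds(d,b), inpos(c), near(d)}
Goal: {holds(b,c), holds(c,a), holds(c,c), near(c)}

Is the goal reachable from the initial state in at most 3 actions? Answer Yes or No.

Yes

1. drop(b,d)  →  {holds(a,b), holds(b,c), holds(b,d), holds(c,a), holds(d,a), holds(d,b), holds(d,d), inpos(c), near(b)}
2. move(d,c)  →  {holds(a,b), holds(b,c), holds(b,d), holds(c,a), holds(c,c), holds(d,a), holds(d,b), inpos(c), near(b)}
3. drop(c,b)  →  {holds(a,b), holds(b,b), holds(b,c), holds(b,d), holds(c,a), holds(c,c), holds(d,a), holds(d,b), inpos(c), near(c)}
optimal plan length = 3; 3 ≤ 3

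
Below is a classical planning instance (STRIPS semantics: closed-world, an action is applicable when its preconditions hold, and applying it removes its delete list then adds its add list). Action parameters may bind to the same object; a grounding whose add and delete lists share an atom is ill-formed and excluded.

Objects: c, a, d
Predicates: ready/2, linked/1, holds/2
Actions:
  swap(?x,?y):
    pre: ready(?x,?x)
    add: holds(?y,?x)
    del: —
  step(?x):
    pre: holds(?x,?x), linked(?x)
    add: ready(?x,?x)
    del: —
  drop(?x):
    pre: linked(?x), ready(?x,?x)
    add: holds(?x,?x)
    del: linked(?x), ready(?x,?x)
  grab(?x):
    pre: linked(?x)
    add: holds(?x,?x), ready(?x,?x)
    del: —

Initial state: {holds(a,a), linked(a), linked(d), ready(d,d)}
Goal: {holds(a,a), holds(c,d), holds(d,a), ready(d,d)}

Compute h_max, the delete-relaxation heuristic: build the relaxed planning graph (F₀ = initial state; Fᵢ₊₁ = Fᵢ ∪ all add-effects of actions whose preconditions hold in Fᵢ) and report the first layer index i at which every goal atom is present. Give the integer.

2

F0 = init (4 atoms)
F1 = F0 ∪ {holds(a,d), holds(c,d), holds(d,d), ready(a,a)}  (8 atoms)
F2 = F1 ∪ {holds(c,a), holds(d,a)}  (10 atoms)
goal ⊆ F2  ⇒  h_max = 2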